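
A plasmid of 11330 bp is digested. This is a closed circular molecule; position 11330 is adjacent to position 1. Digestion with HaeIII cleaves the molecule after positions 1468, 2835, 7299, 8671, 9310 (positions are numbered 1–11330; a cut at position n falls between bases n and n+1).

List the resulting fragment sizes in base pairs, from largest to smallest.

Circular molecule, 5 cuts → 5 fragments:
  2835 − 1468 = 1367 bp
  7299 − 2835 = 4464 bp
  8671 − 7299 = 1372 bp
  9310 − 8671 = 639 bp
  wrap: 11330 − 9310 + 1468 = 3488 bp
Sorted largest to smallest: 4464, 3488, 1372, 1367, 639 bp.

4464, 3488, 1372, 1367, 639 bp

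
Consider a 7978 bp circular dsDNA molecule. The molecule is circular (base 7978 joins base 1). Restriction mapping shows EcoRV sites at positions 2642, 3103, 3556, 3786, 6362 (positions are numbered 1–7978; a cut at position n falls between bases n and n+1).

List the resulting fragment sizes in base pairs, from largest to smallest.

Circular molecule, 5 cuts → 5 fragments:
  3103 − 2642 = 461 bp
  3556 − 3103 = 453 bp
  3786 − 3556 = 230 bp
  6362 − 3786 = 2576 bp
  wrap: 7978 − 6362 + 2642 = 4258 bp
Sorted largest to smallest: 4258, 2576, 461, 453, 230 bp.

4258, 2576, 461, 453, 230 bp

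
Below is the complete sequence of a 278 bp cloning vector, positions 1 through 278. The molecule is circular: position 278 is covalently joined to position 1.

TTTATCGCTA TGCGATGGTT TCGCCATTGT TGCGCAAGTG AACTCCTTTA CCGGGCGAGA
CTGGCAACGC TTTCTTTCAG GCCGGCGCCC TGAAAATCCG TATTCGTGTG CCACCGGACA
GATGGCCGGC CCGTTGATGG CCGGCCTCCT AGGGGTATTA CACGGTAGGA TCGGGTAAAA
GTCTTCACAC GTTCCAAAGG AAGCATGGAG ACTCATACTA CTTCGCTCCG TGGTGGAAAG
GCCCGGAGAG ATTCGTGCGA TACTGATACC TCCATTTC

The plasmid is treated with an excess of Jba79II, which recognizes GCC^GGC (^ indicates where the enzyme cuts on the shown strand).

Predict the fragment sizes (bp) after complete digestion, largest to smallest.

Jba79II sites (GCCGGC) start at positions 81, 125, 140.
Jba79II cuts after base 3 of each site, so after positions 83, 127, 142.
Circular molecule, 3 cuts → 3 fragments:
  84–127 → 44 bp
  128–142 → 15 bp
  143–278 then 1–83 → 136 + 83 = 219 bp
Sorted largest to smallest: 219, 44, 15 bp.

219, 44, 15 bp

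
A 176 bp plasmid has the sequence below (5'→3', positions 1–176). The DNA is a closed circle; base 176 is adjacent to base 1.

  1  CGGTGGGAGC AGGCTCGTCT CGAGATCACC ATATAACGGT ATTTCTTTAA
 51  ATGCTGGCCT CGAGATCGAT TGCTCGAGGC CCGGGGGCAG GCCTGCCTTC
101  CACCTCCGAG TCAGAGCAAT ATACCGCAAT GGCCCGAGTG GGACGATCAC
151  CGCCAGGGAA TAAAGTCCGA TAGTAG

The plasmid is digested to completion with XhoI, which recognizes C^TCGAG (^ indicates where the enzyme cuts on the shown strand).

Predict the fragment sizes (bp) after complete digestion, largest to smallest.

122, 40, 14 bp

XhoI sites (CTCGAG) start at positions 19, 59, 73.
XhoI cuts after the first base of each site, so after positions 19, 59, 73.
Circular molecule, 3 cuts → 3 fragments:
  20–59 → 40 bp
  60–73 → 14 bp
  74–176 then 1–19 → 103 + 19 = 122 bp
Sorted largest to smallest: 122, 40, 14 bp.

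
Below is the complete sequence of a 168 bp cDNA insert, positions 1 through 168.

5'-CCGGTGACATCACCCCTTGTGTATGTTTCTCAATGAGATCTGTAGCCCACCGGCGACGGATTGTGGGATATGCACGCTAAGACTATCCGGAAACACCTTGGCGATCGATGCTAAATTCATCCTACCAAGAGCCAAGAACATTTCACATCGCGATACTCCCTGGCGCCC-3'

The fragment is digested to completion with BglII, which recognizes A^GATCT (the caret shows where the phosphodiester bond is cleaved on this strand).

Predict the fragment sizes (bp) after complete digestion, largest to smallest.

132, 36 bp

The BglII site (AGATCT) starts at position 36.
BglII cuts after the first base of each site, so after position 36.
Linear molecule, 1 cut → 2 fragments:
  1–36 → 36 bp
  37–168 → 132 bp
Sorted largest to smallest: 132, 36 bp.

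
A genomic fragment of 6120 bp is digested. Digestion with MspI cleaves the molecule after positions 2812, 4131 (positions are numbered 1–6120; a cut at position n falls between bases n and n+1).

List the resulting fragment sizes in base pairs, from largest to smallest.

2812, 1989, 1319 bp

Linear molecule, 2 cuts → 3 fragments:
  2812 − 0 = 2812 bp
  4131 − 2812 = 1319 bp
  6120 − 4131 = 1989 bp
Sorted largest to smallest: 2812, 1989, 1319 bp.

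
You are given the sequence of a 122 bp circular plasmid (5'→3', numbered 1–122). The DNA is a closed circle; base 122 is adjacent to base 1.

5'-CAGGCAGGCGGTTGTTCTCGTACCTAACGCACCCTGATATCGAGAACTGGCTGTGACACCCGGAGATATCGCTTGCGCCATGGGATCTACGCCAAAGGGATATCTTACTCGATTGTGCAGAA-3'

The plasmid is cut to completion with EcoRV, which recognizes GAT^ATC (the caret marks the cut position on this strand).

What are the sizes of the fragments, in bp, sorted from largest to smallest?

EcoRV sites (GATATC) start at positions 36, 65, 99.
EcoRV cuts after base 3 of each site, so after positions 38, 67, 101.
Circular molecule, 3 cuts → 3 fragments:
  39–67 → 29 bp
  68–101 → 34 bp
  102–122 then 1–38 → 21 + 38 = 59 bp
Sorted largest to smallest: 59, 34, 29 bp.

59, 34, 29 bp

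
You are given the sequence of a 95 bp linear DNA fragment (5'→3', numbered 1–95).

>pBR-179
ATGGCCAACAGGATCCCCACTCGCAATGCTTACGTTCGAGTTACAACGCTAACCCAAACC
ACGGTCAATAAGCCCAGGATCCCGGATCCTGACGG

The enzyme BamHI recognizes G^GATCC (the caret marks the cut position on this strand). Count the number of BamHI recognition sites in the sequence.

3

GGATCC occurs starting at positions 11, 77, 84.
BamHI cuts at 3 sites.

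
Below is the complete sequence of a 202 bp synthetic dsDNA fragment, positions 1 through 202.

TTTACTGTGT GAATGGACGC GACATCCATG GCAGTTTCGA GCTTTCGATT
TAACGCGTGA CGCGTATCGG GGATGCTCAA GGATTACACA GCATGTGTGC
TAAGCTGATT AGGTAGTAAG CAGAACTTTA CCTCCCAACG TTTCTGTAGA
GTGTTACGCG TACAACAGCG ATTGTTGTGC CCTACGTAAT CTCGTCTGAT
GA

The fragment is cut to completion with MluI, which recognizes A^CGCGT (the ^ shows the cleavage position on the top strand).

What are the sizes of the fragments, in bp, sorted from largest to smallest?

MluI sites (ACGCGT) start at positions 53, 60, 156.
MluI cuts after the first base of each site, so after positions 53, 60, 156.
Linear molecule, 3 cuts → 4 fragments:
  1–53 → 53 bp
  54–60 → 7 bp
  61–156 → 96 bp
  157–202 → 46 bp
Sorted largest to smallest: 96, 53, 46, 7 bp.

96, 53, 46, 7 bp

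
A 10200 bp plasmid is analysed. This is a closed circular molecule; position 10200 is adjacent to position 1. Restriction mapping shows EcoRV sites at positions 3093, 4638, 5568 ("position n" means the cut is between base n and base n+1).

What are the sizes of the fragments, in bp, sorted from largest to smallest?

7725, 1545, 930 bp

Circular molecule, 3 cuts → 3 fragments:
  4638 − 3093 = 1545 bp
  5568 − 4638 = 930 bp
  wrap: 10200 − 5568 + 3093 = 7725 bp
Sorted largest to smallest: 7725, 1545, 930 bp.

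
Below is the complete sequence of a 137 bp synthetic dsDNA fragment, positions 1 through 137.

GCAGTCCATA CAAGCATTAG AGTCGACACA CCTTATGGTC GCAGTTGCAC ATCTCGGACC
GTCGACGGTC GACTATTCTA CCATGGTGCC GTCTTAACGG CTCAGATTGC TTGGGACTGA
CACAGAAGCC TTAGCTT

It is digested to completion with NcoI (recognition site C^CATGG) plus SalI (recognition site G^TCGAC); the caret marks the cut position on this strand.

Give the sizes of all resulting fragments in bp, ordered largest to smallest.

56, 39, 22, 13, 7 bp

The NcoI site (CCATGG) starts at position 81.
NcoI cuts after the first base of each site, so after position 81.
SalI sites (GTCGAC) start at positions 22, 61, 68.
SalI cuts after the first base of each site, so after positions 22, 61, 68.
Combined cut positions: 22, 61, 68, 81.
Linear molecule, 4 cuts → 5 fragments:
  1–22 → 22 bp
  23–61 → 39 bp
  62–68 → 7 bp
  69–81 → 13 bp
  82–137 → 56 bp
Sorted largest to smallest: 56, 39, 22, 13, 7 bp.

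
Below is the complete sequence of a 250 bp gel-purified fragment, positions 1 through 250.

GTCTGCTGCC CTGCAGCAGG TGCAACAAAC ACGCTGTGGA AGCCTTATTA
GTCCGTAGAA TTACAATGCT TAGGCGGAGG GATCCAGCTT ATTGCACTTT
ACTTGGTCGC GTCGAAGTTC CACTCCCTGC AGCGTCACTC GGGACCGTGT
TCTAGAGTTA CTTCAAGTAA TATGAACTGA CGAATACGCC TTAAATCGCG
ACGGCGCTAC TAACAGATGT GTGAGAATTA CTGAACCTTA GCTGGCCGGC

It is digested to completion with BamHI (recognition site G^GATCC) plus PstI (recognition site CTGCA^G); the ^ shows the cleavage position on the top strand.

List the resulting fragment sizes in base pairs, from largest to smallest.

The BamHI site (GGATCC) starts at position 80.
BamHI cuts after the first base of each site, so after position 80.
PstI sites (CTGCAG) start at positions 11, 127.
PstI cuts after base 5 of each site (before the last base), so after positions 15, 131.
Combined cut positions: 15, 80, 131.
Linear molecule, 3 cuts → 4 fragments:
  1–15 → 15 bp
  16–80 → 65 bp
  81–131 → 51 bp
  132–250 → 119 bp
Sorted largest to smallest: 119, 65, 51, 15 bp.

119, 65, 51, 15 bp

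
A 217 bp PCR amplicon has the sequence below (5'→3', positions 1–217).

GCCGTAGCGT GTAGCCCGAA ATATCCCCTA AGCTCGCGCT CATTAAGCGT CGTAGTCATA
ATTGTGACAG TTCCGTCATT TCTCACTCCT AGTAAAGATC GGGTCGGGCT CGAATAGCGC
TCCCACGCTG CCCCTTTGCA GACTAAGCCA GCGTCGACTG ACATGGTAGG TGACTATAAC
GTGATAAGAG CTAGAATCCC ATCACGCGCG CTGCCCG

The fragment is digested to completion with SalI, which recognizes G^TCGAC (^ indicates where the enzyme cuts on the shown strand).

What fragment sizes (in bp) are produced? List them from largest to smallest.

153, 64 bp

The SalI site (GTCGAC) starts at position 153.
SalI cuts after the first base of each site, so after position 153.
Linear molecule, 1 cut → 2 fragments:
  1–153 → 153 bp
  154–217 → 64 bp
Sorted largest to smallest: 153, 64 bp.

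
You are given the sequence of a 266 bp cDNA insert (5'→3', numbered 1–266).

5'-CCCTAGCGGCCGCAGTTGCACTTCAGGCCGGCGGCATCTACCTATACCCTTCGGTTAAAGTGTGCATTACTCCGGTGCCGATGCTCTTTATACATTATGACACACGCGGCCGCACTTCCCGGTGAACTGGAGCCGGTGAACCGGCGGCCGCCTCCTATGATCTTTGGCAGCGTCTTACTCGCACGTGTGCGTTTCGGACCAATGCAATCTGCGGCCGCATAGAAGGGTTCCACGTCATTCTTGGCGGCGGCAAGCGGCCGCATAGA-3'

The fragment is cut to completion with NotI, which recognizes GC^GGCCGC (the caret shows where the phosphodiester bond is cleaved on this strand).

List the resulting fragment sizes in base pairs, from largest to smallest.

100, 67, 43, 38, 11, 7 bp

NotI sites (GCGGCCGC) start at positions 6, 106, 144, 211, 254.
NotI cuts after base 2 of each site, so after positions 7, 107, 145, 212, 255.
Linear molecule, 5 cuts → 6 fragments:
  1–7 → 7 bp
  8–107 → 100 bp
  108–145 → 38 bp
  146–212 → 67 bp
  213–255 → 43 bp
  256–266 → 11 bp
Sorted largest to smallest: 100, 67, 43, 38, 11, 7 bp.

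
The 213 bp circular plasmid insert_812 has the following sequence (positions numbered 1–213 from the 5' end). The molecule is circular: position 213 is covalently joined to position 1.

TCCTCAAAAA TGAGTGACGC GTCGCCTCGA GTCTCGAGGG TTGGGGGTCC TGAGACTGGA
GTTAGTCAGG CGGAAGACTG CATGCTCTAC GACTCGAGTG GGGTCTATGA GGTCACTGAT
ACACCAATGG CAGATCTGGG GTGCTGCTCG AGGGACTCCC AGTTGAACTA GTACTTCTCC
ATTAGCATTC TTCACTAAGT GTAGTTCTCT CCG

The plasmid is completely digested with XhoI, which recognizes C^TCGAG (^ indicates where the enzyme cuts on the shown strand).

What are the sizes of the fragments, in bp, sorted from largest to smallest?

XhoI sites (CTCGAG) start at positions 26, 33, 93, 147.
XhoI cuts after the first base of each site, so after positions 26, 33, 93, 147.
Circular molecule, 4 cuts → 4 fragments:
  27–33 → 7 bp
  34–93 → 60 bp
  94–147 → 54 bp
  148–213 then 1–26 → 66 + 26 = 92 bp
Sorted largest to smallest: 92, 60, 54, 7 bp.

92, 60, 54, 7 bp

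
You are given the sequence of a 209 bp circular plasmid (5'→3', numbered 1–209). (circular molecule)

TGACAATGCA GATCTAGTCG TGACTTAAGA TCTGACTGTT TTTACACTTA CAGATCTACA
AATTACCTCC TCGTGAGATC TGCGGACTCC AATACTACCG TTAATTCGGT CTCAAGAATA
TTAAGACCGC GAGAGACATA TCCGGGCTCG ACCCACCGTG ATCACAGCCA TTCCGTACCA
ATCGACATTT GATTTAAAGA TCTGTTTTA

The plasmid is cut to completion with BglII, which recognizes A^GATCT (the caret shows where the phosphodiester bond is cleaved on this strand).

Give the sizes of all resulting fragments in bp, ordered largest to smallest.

122, 24, 24, 21, 18 bp

BglII sites (AGATCT) start at positions 10, 28, 52, 76, 198.
BglII cuts after the first base of each site, so after positions 10, 28, 52, 76, 198.
Circular molecule, 5 cuts → 5 fragments:
  11–28 → 18 bp
  29–52 → 24 bp
  53–76 → 24 bp
  77–198 → 122 bp
  199–209 then 1–10 → 11 + 10 = 21 bp
Sorted largest to smallest: 122, 24, 24, 21, 18 bp.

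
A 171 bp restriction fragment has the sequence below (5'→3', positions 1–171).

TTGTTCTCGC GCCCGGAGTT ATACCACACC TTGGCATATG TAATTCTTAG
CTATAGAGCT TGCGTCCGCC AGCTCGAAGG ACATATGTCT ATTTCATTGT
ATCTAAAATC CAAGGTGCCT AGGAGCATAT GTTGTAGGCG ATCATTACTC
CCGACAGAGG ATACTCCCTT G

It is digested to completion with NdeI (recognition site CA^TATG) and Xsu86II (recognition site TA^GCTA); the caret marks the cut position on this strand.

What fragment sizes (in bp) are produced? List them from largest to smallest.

44, 44, 36, 34, 13 bp

NdeI sites (CATATG) start at positions 35, 82, 126.
NdeI cuts after base 2 of each site, so after positions 36, 83, 127.
The Xsu86II site (TAGCTA) starts at position 48.
Xsu86II cuts after base 2 of each site, so after position 49.
Combined cut positions: 36, 49, 83, 127.
Linear molecule, 4 cuts → 5 fragments:
  1–36 → 36 bp
  37–49 → 13 bp
  50–83 → 34 bp
  84–127 → 44 bp
  128–171 → 44 bp
Sorted largest to smallest: 44, 44, 36, 34, 13 bp.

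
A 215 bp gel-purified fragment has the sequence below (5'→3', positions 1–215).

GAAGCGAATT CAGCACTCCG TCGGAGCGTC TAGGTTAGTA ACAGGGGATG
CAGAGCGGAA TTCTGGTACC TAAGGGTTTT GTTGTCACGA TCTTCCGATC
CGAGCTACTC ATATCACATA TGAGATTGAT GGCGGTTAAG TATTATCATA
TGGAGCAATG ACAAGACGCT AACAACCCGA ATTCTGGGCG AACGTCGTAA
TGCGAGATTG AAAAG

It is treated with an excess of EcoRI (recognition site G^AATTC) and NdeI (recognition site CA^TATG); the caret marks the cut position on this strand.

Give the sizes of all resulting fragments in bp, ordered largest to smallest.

60, 52, 36, 31, 30, 6 bp

EcoRI sites (GAATTC) start at positions 6, 58, 179.
EcoRI cuts after the first base of each site, so after positions 6, 58, 179.
NdeI sites (CATATG) start at positions 117, 147.
NdeI cuts after base 2 of each site, so after positions 118, 148.
Combined cut positions: 6, 58, 118, 148, 179.
Linear molecule, 5 cuts → 6 fragments:
  1–6 → 6 bp
  7–58 → 52 bp
  59–118 → 60 bp
  119–148 → 30 bp
  149–179 → 31 bp
  180–215 → 36 bp
Sorted largest to smallest: 60, 52, 36, 31, 30, 6 bp.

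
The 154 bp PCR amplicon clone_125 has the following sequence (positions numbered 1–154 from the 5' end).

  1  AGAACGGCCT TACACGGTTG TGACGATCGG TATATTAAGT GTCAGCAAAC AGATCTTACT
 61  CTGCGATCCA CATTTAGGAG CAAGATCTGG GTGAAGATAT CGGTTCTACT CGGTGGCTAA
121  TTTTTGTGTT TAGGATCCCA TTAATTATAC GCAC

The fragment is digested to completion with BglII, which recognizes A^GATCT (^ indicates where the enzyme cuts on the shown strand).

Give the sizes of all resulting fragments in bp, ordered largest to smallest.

71, 51, 32 bp

BglII sites (AGATCT) start at positions 51, 83.
BglII cuts after the first base of each site, so after positions 51, 83.
Linear molecule, 2 cuts → 3 fragments:
  1–51 → 51 bp
  52–83 → 32 bp
  84–154 → 71 bp
Sorted largest to smallest: 71, 51, 32 bp.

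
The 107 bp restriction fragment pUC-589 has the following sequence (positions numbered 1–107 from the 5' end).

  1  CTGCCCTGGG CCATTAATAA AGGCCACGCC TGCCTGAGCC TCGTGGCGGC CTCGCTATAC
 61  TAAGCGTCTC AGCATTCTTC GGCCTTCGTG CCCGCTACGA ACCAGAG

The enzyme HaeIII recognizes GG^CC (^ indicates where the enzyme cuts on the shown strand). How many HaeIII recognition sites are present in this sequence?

GGCC occurs starting at positions 9, 22, 48, 81.
HaeIII cuts at 4 sites.

4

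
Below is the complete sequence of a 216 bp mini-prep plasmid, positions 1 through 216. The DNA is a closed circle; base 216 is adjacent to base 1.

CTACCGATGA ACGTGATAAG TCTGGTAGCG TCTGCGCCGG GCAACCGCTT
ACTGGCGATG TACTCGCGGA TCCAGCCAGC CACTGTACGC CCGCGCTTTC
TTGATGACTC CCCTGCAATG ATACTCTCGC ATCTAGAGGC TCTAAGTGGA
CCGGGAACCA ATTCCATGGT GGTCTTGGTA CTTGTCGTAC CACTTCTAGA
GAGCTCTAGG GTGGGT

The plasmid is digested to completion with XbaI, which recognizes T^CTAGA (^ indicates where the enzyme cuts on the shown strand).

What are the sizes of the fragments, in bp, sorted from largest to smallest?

153, 63 bp

XbaI sites (TCTAGA) start at positions 132, 195.
XbaI cuts after the first base of each site, so after positions 132, 195.
Circular molecule, 2 cuts → 2 fragments:
  133–195 → 63 bp
  196–216 then 1–132 → 21 + 132 = 153 bp
Sorted largest to smallest: 153, 63 bp.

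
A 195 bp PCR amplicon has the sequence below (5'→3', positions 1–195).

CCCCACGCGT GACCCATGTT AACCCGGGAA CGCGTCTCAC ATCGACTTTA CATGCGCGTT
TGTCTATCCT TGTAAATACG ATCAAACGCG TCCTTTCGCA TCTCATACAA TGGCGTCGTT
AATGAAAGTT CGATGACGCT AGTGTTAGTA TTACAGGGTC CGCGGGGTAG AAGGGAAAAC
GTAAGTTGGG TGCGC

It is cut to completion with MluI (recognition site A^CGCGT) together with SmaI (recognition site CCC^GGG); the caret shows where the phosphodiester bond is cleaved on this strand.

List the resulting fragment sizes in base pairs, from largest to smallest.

MluI sites (ACGCGT) start at positions 5, 30, 86.
MluI cuts after the first base of each site, so after positions 5, 30, 86.
The SmaI site (CCCGGG) starts at position 23.
SmaI cuts after base 3 of each site, so after position 25.
Combined cut positions: 5, 25, 30, 86.
Linear molecule, 4 cuts → 5 fragments:
  1–5 → 5 bp
  6–25 → 20 bp
  26–30 → 5 bp
  31–86 → 56 bp
  87–195 → 109 bp
Sorted largest to smallest: 109, 56, 20, 5, 5 bp.

109, 56, 20, 5, 5 bp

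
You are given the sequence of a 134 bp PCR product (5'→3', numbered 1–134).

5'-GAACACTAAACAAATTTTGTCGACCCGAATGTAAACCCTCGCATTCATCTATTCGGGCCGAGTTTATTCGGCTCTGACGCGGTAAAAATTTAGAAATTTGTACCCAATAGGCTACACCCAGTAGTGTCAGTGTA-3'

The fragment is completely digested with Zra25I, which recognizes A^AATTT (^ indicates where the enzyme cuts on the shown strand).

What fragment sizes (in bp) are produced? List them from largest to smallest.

Zra25I sites (AAATTT) start at positions 12, 86, 94.
Zra25I cuts after the first base of each site, so after positions 12, 86, 94.
Linear molecule, 3 cuts → 4 fragments:
  1–12 → 12 bp
  13–86 → 74 bp
  87–94 → 8 bp
  95–134 → 40 bp
Sorted largest to smallest: 74, 40, 12, 8 bp.

74, 40, 12, 8 bp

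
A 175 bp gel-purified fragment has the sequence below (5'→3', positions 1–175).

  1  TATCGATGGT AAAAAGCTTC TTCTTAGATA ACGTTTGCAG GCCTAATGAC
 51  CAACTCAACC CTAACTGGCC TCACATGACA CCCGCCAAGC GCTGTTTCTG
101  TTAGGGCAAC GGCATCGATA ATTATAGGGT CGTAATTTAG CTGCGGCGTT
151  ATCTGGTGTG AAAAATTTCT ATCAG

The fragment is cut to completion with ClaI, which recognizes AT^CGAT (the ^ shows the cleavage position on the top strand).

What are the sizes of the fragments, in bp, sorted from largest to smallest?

112, 60, 3 bp

ClaI sites (ATCGAT) start at positions 2, 114.
ClaI cuts after base 2 of each site, so after positions 3, 115.
Linear molecule, 2 cuts → 3 fragments:
  1–3 → 3 bp
  4–115 → 112 bp
  116–175 → 60 bp
Sorted largest to smallest: 112, 60, 3 bp.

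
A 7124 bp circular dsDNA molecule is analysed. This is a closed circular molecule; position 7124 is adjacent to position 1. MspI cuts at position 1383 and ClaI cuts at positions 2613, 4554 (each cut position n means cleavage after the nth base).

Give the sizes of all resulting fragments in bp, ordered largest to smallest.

3953, 1941, 1230 bp

Combined cut positions (sorted): 1383, 2613, 4554.
Circular molecule, 3 cuts → 3 fragments:
  2613 − 1383 = 1230 bp
  4554 − 2613 = 1941 bp
  wrap: 7124 − 4554 + 1383 = 3953 bp
Sorted largest to smallest: 3953, 1941, 1230 bp.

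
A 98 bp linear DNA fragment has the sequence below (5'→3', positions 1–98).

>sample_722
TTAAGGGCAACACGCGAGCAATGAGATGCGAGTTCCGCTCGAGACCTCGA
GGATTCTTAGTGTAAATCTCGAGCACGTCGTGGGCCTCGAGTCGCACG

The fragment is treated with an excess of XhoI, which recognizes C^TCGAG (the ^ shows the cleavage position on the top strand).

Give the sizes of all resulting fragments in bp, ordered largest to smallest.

XhoI sites (CTCGAG) start at positions 38, 46, 68, 86.
XhoI cuts after the first base of each site, so after positions 38, 46, 68, 86.
Linear molecule, 4 cuts → 5 fragments:
  1–38 → 38 bp
  39–46 → 8 bp
  47–68 → 22 bp
  69–86 → 18 bp
  87–98 → 12 bp
Sorted largest to smallest: 38, 22, 18, 12, 8 bp.

38, 22, 18, 12, 8 bp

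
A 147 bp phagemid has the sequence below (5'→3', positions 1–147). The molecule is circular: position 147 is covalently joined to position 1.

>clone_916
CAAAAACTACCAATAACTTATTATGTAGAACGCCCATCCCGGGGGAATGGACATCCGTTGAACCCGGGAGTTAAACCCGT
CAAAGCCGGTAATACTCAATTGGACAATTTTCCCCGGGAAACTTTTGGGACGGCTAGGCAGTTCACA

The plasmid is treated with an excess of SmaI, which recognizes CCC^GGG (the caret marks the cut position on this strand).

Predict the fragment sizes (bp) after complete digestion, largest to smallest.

72, 50, 25 bp

SmaI sites (CCCGGG) start at positions 38, 63, 113.
SmaI cuts after base 3 of each site, so after positions 40, 65, 115.
Circular molecule, 3 cuts → 3 fragments:
  41–65 → 25 bp
  66–115 → 50 bp
  116–147 then 1–40 → 32 + 40 = 72 bp
Sorted largest to smallest: 72, 50, 25 bp.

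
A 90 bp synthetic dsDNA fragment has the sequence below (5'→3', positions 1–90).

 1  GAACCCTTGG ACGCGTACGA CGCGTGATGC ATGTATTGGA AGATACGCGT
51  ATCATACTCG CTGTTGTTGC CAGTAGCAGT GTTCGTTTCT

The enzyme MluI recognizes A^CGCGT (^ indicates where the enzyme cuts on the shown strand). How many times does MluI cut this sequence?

3

ACGCGT occurs starting at positions 11, 20, 45.
MluI cuts at 3 sites.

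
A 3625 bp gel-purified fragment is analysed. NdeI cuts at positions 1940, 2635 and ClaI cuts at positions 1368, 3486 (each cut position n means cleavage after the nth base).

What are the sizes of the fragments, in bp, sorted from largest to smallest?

1368, 851, 695, 572, 139 bp

Combined cut positions (sorted): 1368, 1940, 2635, 3486.
Linear molecule, 4 cuts → 5 fragments:
  1368 − 0 = 1368 bp
  1940 − 1368 = 572 bp
  2635 − 1940 = 695 bp
  3486 − 2635 = 851 bp
  3625 − 3486 = 139 bp
Sorted largest to smallest: 1368, 851, 695, 572, 139 bp.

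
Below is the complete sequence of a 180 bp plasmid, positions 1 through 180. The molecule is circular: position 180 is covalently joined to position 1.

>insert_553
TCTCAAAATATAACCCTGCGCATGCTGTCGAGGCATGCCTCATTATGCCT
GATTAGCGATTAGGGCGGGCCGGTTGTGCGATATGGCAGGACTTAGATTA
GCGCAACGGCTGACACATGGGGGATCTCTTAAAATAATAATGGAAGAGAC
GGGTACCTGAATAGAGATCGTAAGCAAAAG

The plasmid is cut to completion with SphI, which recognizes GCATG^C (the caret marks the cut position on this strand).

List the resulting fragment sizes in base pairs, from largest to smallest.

167, 13 bp

SphI sites (GCATGC) start at positions 20, 33.
SphI cuts after base 5 of each site (before the last base), so after positions 24, 37.
Circular molecule, 2 cuts → 2 fragments:
  25–37 → 13 bp
  38–180 then 1–24 → 143 + 24 = 167 bp
Sorted largest to smallest: 167, 13 bp.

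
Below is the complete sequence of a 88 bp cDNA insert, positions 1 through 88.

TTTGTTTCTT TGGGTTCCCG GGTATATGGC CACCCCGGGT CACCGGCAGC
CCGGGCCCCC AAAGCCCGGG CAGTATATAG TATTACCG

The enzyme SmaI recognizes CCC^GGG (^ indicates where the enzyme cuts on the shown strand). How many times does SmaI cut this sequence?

CCCGGG occurs starting at positions 17, 34, 50, 65.
SmaI cuts at 4 sites.

4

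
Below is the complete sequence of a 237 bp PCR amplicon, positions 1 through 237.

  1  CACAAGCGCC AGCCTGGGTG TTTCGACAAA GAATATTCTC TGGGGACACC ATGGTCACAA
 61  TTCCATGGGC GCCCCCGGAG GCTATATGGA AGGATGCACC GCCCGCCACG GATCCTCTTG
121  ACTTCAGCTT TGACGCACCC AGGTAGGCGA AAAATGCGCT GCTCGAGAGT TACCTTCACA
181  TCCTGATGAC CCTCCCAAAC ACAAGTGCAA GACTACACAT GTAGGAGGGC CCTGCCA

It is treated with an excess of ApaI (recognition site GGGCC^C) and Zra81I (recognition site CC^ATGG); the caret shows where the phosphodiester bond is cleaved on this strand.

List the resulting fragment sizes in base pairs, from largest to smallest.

167, 50, 14, 6 bp

The ApaI site (GGGCCC) starts at position 227.
ApaI cuts after base 5 of each site (before the last base), so after position 231.
Zra81I sites (CCATGG) start at positions 49, 63.
Zra81I cuts after base 2 of each site, so after positions 50, 64.
Combined cut positions: 50, 64, 231.
Linear molecule, 3 cuts → 4 fragments:
  1–50 → 50 bp
  51–64 → 14 bp
  65–231 → 167 bp
  232–237 → 6 bp
Sorted largest to smallest: 167, 50, 14, 6 bp.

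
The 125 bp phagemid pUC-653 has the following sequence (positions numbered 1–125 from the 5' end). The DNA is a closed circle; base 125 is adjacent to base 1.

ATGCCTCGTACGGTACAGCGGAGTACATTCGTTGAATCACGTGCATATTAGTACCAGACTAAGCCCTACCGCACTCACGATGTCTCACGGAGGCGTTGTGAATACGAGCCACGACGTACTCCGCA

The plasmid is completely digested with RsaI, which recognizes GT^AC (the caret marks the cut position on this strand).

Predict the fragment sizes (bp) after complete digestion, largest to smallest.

65, 28, 17, 10, 5 bp

RsaI sites (GTAC) start at positions 8, 13, 23, 51, 116.
RsaI cuts after base 2 of each site, so after positions 9, 14, 24, 52, 117.
Circular molecule, 5 cuts → 5 fragments:
  10–14 → 5 bp
  15–24 → 10 bp
  25–52 → 28 bp
  53–117 → 65 bp
  118–125 then 1–9 → 8 + 9 = 17 bp
Sorted largest to smallest: 65, 28, 17, 10, 5 bp.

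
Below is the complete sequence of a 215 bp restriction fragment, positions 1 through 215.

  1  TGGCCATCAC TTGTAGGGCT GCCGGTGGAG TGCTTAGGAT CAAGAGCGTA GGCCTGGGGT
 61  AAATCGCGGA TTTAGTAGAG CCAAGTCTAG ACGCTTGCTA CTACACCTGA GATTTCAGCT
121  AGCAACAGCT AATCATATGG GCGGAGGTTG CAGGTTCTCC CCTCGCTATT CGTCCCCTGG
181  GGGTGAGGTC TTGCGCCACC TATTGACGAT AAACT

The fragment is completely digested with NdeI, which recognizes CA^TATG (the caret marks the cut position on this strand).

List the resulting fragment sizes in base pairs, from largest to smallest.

The NdeI site (CATATG) starts at position 134.
NdeI cuts after base 2 of each site, so after position 135.
Linear molecule, 1 cut → 2 fragments:
  1–135 → 135 bp
  136–215 → 80 bp
Sorted largest to smallest: 135, 80 bp.

135, 80 bp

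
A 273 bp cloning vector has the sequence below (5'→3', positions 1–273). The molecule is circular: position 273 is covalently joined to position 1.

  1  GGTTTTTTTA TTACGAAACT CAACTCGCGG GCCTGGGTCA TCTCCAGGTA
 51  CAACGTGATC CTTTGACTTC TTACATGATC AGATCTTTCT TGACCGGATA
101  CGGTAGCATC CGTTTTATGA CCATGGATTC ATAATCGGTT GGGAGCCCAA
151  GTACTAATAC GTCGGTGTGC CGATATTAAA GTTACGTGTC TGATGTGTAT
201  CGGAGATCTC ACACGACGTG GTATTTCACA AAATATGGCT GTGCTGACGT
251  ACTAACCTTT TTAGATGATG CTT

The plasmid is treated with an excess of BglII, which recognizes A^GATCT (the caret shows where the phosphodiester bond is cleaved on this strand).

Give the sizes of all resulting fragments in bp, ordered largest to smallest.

BglII sites (AGATCT) start at positions 81, 204.
BglII cuts after the first base of each site, so after positions 81, 204.
Circular molecule, 2 cuts → 2 fragments:
  82–204 → 123 bp
  205–273 then 1–81 → 69 + 81 = 150 bp
Sorted largest to smallest: 150, 123 bp.

150, 123 bp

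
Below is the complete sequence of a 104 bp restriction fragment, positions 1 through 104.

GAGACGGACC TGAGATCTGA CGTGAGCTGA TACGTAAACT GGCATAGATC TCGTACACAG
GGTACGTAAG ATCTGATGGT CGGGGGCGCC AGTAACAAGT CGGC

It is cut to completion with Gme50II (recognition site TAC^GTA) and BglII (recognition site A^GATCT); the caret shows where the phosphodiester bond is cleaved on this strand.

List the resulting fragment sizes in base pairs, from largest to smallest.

Gme50II sites (TACGTA) start at positions 31, 63.
Gme50II cuts after base 3 of each site, so after positions 33, 65.
BglII sites (AGATCT) start at positions 13, 46, 69.
BglII cuts after the first base of each site, so after positions 13, 46, 69.
Combined cut positions: 13, 33, 46, 65, 69.
Linear molecule, 5 cuts → 6 fragments:
  1–13 → 13 bp
  14–33 → 20 bp
  34–46 → 13 bp
  47–65 → 19 bp
  66–69 → 4 bp
  70–104 → 35 bp
Sorted largest to smallest: 35, 20, 19, 13, 13, 4 bp.

35, 20, 19, 13, 13, 4 bp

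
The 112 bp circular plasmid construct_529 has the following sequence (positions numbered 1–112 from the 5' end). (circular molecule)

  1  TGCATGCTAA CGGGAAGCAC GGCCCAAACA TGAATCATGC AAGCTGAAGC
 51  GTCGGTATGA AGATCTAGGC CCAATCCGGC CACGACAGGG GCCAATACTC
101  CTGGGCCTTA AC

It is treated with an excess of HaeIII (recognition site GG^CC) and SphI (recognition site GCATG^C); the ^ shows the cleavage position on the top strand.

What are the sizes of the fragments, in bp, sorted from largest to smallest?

HaeIII sites (GGCC) start at positions 21, 68, 78, 90, 104.
HaeIII cuts after base 2 of each site, so after positions 22, 69, 79, 91, 105.
The SphI site (GCATGC) starts at position 2.
SphI cuts after base 5 of each site (before the last base), so after position 6.
Combined cut positions: 6, 22, 69, 79, 91, 105.
Circular molecule, 6 cuts → 6 fragments:
  7–22 → 16 bp
  23–69 → 47 bp
  70–79 → 10 bp
  80–91 → 12 bp
  92–105 → 14 bp
  106–112 then 1–6 → 7 + 6 = 13 bp
Sorted largest to smallest: 47, 16, 14, 13, 12, 10 bp.

47, 16, 14, 13, 12, 10 bp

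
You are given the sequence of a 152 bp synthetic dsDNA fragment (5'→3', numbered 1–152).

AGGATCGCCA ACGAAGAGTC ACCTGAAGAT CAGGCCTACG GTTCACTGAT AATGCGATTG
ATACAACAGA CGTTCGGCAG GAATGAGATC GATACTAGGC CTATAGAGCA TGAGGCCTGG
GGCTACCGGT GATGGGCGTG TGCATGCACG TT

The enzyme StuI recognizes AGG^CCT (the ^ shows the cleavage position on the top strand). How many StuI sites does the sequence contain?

AGGCCT occurs starting at positions 32, 97, 113.
StuI cuts at 3 sites.

3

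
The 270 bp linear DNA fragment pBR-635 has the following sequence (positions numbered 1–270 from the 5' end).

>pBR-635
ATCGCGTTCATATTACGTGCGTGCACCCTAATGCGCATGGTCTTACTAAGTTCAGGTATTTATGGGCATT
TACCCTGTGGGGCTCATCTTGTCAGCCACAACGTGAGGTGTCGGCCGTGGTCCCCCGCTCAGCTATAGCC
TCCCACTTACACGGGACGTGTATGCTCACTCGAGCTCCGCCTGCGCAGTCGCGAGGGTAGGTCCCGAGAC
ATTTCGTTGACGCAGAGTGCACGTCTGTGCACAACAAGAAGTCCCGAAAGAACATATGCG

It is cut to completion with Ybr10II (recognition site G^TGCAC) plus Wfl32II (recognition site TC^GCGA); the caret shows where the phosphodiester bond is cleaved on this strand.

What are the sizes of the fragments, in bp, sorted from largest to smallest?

169, 37, 33, 21, 10 bp

Ybr10II sites (GTGCAC) start at positions 21, 227, 237.
Ybr10II cuts after the first base of each site, so after positions 21, 227, 237.
The Wfl32II site (TCGCGA) starts at position 189.
Wfl32II cuts after base 2 of each site, so after position 190.
Combined cut positions: 21, 190, 227, 237.
Linear molecule, 4 cuts → 5 fragments:
  1–21 → 21 bp
  22–190 → 169 bp
  191–227 → 37 bp
  228–237 → 10 bp
  238–270 → 33 bp
Sorted largest to smallest: 169, 37, 33, 21, 10 bp.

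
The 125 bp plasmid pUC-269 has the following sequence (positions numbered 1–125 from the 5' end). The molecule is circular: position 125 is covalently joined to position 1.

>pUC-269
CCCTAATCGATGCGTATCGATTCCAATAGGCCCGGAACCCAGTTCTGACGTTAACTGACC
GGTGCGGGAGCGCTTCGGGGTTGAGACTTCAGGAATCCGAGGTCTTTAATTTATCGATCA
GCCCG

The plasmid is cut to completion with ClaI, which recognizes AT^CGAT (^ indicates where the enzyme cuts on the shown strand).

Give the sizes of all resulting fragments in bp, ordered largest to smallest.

97, 18, 10 bp

ClaI sites (ATCGAT) start at positions 6, 16, 113.
ClaI cuts after base 2 of each site, so after positions 7, 17, 114.
Circular molecule, 3 cuts → 3 fragments:
  8–17 → 10 bp
  18–114 → 97 bp
  115–125 then 1–7 → 11 + 7 = 18 bp
Sorted largest to smallest: 97, 18, 10 bp.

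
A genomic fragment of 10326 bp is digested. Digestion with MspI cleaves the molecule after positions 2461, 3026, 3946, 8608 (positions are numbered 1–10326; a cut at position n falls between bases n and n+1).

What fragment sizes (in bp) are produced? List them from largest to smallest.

4662, 2461, 1718, 920, 565 bp

Linear molecule, 4 cuts → 5 fragments:
  2461 − 0 = 2461 bp
  3026 − 2461 = 565 bp
  3946 − 3026 = 920 bp
  8608 − 3946 = 4662 bp
  10326 − 8608 = 1718 bp
Sorted largest to smallest: 4662, 2461, 1718, 920, 565 bp.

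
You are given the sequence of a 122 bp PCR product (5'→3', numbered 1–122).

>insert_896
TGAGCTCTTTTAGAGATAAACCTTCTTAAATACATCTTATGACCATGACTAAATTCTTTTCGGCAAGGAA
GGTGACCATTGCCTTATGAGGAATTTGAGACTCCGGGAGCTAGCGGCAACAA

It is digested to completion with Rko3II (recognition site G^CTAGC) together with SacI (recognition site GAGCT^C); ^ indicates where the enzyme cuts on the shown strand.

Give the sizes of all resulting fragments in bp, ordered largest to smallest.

The Rko3II site (GCTAGC) starts at position 109.
Rko3II cuts after the first base of each site, so after position 109.
The SacI site (GAGCTC) starts at position 2.
SacI cuts after base 5 of each site (before the last base), so after position 6.
Combined cut positions: 6, 109.
Linear molecule, 2 cuts → 3 fragments:
  1–6 → 6 bp
  7–109 → 103 bp
  110–122 → 13 bp
Sorted largest to smallest: 103, 13, 6 bp.

103, 13, 6 bp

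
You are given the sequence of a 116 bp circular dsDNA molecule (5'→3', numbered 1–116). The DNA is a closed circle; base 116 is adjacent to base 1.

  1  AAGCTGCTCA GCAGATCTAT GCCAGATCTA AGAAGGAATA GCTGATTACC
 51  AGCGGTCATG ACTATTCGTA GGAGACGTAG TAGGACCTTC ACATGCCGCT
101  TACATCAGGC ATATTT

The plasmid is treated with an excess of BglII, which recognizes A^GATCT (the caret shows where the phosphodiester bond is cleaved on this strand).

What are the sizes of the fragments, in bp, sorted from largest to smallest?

BglII sites (AGATCT) start at positions 13, 24.
BglII cuts after the first base of each site, so after positions 13, 24.
Circular molecule, 2 cuts → 2 fragments:
  14–24 → 11 bp
  25–116 then 1–13 → 92 + 13 = 105 bp
Sorted largest to smallest: 105, 11 bp.

105, 11 bp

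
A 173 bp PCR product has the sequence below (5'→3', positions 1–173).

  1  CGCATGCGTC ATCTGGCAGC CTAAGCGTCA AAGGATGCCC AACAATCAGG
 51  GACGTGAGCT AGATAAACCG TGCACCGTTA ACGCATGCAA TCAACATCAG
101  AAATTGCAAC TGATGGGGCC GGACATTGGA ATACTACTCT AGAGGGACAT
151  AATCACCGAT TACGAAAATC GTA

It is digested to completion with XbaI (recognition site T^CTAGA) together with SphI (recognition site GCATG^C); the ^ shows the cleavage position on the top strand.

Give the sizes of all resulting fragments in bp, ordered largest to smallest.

The XbaI site (TCTAGA) starts at position 138.
XbaI cuts after the first base of each site, so after position 138.
SphI sites (GCATGC) start at positions 2, 83.
SphI cuts after base 5 of each site (before the last base), so after positions 6, 87.
Combined cut positions: 6, 87, 138.
Linear molecule, 3 cuts → 4 fragments:
  1–6 → 6 bp
  7–87 → 81 bp
  88–138 → 51 bp
  139–173 → 35 bp
Sorted largest to smallest: 81, 51, 35, 6 bp.

81, 51, 35, 6 bp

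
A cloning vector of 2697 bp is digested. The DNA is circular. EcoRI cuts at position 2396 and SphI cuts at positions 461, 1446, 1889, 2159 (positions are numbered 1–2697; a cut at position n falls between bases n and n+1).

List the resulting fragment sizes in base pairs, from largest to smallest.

Combined cut positions (sorted): 461, 1446, 1889, 2159, 2396.
Circular molecule, 5 cuts → 5 fragments:
  1446 − 461 = 985 bp
  1889 − 1446 = 443 bp
  2159 − 1889 = 270 bp
  2396 − 2159 = 237 bp
  wrap: 2697 − 2396 + 461 = 762 bp
Sorted largest to smallest: 985, 762, 443, 270, 237 bp.

985, 762, 443, 270, 237 bp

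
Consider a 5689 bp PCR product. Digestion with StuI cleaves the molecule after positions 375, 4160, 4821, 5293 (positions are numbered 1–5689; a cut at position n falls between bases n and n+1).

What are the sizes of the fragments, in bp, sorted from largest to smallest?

3785, 661, 472, 396, 375 bp

Linear molecule, 4 cuts → 5 fragments:
  375 − 0 = 375 bp
  4160 − 375 = 3785 bp
  4821 − 4160 = 661 bp
  5293 − 4821 = 472 bp
  5689 − 5293 = 396 bp
Sorted largest to smallest: 3785, 661, 472, 396, 375 bp.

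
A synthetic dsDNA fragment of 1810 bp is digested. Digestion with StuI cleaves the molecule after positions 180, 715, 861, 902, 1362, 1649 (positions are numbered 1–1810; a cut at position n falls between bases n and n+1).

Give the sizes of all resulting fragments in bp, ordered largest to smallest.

535, 460, 287, 180, 161, 146, 41 bp

Linear molecule, 6 cuts → 7 fragments:
  180 − 0 = 180 bp
  715 − 180 = 535 bp
  861 − 715 = 146 bp
  902 − 861 = 41 bp
  1362 − 902 = 460 bp
  1649 − 1362 = 287 bp
  1810 − 1649 = 161 bp
Sorted largest to smallest: 535, 460, 287, 180, 161, 146, 41 bp.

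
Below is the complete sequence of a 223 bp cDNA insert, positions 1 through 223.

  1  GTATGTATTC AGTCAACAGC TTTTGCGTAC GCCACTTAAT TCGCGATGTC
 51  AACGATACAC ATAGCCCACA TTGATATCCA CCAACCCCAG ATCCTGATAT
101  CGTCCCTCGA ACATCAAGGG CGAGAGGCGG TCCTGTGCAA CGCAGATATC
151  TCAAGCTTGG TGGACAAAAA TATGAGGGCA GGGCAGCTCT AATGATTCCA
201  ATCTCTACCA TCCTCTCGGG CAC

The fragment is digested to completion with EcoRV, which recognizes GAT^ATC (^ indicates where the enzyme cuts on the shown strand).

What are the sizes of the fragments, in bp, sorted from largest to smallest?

76, 75, 49, 23 bp

EcoRV sites (GATATC) start at positions 73, 96, 145.
EcoRV cuts after base 3 of each site, so after positions 75, 98, 147.
Linear molecule, 3 cuts → 4 fragments:
  1–75 → 75 bp
  76–98 → 23 bp
  99–147 → 49 bp
  148–223 → 76 bp
Sorted largest to smallest: 76, 75, 49, 23 bp.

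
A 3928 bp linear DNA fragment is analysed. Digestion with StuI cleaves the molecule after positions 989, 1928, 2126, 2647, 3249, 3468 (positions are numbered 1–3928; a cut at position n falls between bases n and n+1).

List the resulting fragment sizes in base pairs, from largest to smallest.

Linear molecule, 6 cuts → 7 fragments:
  989 − 0 = 989 bp
  1928 − 989 = 939 bp
  2126 − 1928 = 198 bp
  2647 − 2126 = 521 bp
  3249 − 2647 = 602 bp
  3468 − 3249 = 219 bp
  3928 − 3468 = 460 bp
Sorted largest to smallest: 989, 939, 602, 521, 460, 219, 198 bp.

989, 939, 602, 521, 460, 219, 198 bp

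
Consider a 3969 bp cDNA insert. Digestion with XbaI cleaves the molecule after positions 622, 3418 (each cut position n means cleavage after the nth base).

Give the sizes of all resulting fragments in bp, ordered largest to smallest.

Linear molecule, 2 cuts → 3 fragments:
  622 − 0 = 622 bp
  3418 − 622 = 2796 bp
  3969 − 3418 = 551 bp
Sorted largest to smallest: 2796, 622, 551 bp.

2796, 622, 551 bp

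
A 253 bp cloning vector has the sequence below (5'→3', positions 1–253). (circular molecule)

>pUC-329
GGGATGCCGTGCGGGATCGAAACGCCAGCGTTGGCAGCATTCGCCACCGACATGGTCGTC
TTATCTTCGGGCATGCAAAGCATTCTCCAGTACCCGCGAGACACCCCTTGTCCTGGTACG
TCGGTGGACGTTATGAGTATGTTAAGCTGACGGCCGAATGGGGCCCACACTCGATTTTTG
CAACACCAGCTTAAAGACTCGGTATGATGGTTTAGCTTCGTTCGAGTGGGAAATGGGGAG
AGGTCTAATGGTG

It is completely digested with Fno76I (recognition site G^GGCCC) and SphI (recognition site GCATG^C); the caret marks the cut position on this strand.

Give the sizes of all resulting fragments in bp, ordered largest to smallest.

167, 86 bp

The Fno76I site (GGGCCC) starts at position 161.
Fno76I cuts after the first base of each site, so after position 161.
The SphI site (GCATGC) starts at position 71.
SphI cuts after base 5 of each site (before the last base), so after position 75.
Combined cut positions: 75, 161.
Circular molecule, 2 cuts → 2 fragments:
  76–161 → 86 bp
  162–253 then 1–75 → 92 + 75 = 167 bp
Sorted largest to smallest: 167, 86 bp.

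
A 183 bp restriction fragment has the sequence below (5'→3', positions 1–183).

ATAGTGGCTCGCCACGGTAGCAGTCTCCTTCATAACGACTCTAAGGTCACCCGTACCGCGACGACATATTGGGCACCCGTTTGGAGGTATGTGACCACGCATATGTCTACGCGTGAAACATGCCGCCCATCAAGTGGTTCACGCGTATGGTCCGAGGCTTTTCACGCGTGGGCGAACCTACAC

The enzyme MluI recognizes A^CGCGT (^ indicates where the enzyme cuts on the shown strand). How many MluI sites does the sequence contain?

3

ACGCGT occurs starting at positions 109, 141, 164.
MluI cuts at 3 sites.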